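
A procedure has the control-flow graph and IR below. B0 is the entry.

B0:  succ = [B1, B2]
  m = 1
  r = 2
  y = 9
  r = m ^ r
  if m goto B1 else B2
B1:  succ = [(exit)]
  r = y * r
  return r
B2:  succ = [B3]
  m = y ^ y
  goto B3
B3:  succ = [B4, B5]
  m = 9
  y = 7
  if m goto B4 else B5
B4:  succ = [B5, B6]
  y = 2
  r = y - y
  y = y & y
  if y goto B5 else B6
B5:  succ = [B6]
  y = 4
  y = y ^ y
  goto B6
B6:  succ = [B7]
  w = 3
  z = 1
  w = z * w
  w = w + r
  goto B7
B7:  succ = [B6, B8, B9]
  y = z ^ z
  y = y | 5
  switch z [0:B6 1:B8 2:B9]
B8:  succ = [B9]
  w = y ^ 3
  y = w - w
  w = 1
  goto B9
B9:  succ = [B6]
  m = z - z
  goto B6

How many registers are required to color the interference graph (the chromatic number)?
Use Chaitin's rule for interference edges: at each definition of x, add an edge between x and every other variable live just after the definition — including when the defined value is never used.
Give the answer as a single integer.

Answer: 3

Derivation:
def/use:
  B0: def={m,r,y} ue=∅
  B1: def={r} ue={r,y}
  B2: def={m} ue={y}
  B3: def={m,y} ue=∅
  B4: def={r,y} ue=∅
  B5: def={y} ue=∅
  B6: def={w,z} ue={r}
  B7: def={y} ue={z}
  B8: def={w,y} ue={y}
  B9: def={m} ue={z}

Backward fixpoint:
  B0: in=∅ out={r,y}
  B1: in={r,y} out=∅
  B2: in={r,y} out={r}
  B3: in={r} out={r}
  B4: in=∅ out={r}
  B5: in={r} out={r}
  B6: in={r} out={r,z}
  B7: in={r,z} out={r,y,z}
  B8: in={r,y,z} out={r,z}
  B9: in={r,z} out={r}

Interference:
  m↔{r,y}
  r↔{m,w,y,z}
  w↔{r,z}
  y↔{m,r,z}
  z↔{r,w,y}

Registers:
  lower bound: {m,r,y} mutually conflict ⇒ χ ≥ 3
  assign m→R2 r→R0 w→R1 y→R1 z→R2 — no edge inside a register ⇒ χ ≤ 3
  χ = 3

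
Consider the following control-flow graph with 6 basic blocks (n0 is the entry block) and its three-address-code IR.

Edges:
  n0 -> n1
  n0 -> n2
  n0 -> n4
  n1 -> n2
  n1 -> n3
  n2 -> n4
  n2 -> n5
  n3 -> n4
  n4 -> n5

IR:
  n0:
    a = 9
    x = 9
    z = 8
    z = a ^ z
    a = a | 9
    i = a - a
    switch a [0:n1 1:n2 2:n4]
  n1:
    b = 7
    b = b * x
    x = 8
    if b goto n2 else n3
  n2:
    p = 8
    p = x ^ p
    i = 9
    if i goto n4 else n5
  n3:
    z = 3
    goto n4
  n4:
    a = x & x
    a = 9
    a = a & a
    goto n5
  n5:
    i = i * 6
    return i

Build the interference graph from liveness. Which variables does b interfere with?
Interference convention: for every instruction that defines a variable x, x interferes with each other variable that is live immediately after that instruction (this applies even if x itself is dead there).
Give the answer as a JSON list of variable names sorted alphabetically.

Answer: ["i", "x"]

Working:
Per-block:
  n0: def={a,i,x,z} ue=∅
  n1: def={b,x} ue={x}
  n2: def={i,p} ue={x}
  n3: def={z} ue=∅
  n4: def={a} ue={x}
  n5: def={i} ue={i}

Backward fixpoint:
  n0: in=∅ out={i,x}
  n1: in={i,x} out={i,x}
  n2: in={x} out={i,x}
  n3: in={i,x} out={i,x}
  n4: in={i,x} out={i}
  n5: in={i} out=∅

Interfere edges:
  a — {i,x,z}
  b — {i,x}
  i — {a,b,x,z}
  p — {x}
  x — {a,b,i,p,z}
  z — {a,i,x}

N(b) = ["i", "x"]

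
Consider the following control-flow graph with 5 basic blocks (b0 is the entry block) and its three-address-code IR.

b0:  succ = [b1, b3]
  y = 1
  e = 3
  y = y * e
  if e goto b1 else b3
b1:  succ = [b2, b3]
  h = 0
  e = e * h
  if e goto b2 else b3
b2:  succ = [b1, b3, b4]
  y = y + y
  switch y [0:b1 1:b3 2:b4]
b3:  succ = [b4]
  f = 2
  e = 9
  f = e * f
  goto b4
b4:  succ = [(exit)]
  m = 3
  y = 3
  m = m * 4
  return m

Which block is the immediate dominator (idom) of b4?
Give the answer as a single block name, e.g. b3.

Answer: b0

Working:
idom tree: b1←b0 b2←b1 b3←b0 b4←b0
Dom at joins:
  b1: preds {b0,b2}: {b0} ∩ {b0,b1,b2} = {b0}; idom=b0
  b3: preds {b0,b1,b2}: {b0} ∩ {b0,b1} ∩ {b0,b1,b2} = {b0}; idom=b0
  b4: preds {b2,b3}: {b0,b1,b2} ∩ {b0,b3} = {b0}; idom=b0

idom(b4) = b0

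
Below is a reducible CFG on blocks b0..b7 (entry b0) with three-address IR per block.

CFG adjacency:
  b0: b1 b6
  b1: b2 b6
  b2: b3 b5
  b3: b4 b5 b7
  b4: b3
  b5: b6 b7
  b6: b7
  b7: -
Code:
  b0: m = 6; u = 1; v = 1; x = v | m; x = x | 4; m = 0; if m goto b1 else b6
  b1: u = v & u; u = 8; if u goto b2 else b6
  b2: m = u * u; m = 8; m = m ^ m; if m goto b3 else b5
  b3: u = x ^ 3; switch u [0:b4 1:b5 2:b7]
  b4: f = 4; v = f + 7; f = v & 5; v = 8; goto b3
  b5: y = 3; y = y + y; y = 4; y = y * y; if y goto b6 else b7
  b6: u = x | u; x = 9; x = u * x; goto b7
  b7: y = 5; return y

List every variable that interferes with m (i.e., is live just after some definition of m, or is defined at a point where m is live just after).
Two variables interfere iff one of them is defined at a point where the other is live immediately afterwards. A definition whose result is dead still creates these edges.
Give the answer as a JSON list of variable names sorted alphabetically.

Answer: ["u", "v", "x"]

Derivation:
Per-block:
  b0 def {m,u,v,x} use ∅
  b1 def {u} use {u,v}
  b2 def {m} use {u}
  b3 def {u} use {x}
  b4 def {f,v} use ∅
  b5 def {y} use ∅
  b6 def {u,x} use {u,x}
  b7 def {y} use ∅

Backward fixpoint:
  b0 li=∅ lo={u,v,x}
  b1 li={u,v,x} lo={u,x}
  b2 li={u,x} lo={u,x}
  b3 li={x} lo={u,x}
  b4 li={x} lo={x}
  b5 li={u,x} lo={u,x}
  b6 li={u,x} lo=∅
  b7 li=∅ lo=∅

Interference:
  f: {x}
  m: {u,v,x}
  u: {m,v,x,y}
  v: {m,u,x}
  x: {f,m,u,v,y}
  y: {u,x}

N(m) = ["u", "v", "x"]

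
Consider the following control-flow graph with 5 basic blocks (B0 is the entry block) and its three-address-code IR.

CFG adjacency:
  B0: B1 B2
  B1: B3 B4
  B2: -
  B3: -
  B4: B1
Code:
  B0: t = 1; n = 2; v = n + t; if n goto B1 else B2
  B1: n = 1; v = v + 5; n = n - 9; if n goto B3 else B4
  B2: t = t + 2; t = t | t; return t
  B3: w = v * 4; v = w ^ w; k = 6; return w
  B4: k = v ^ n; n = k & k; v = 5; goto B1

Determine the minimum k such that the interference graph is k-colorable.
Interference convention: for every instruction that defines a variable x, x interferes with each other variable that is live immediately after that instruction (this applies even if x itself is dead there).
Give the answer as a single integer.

Answer: 3

Derivation:
Block summaries:
  B0 def {n,t,v} use ∅
  B1 def {n,v} use {v}
  B2 def {t} use {t}
  B3 def {k,v,w} use {v}
  B4 def {k,n,v} use {n,v}

Backward fixpoint:
  B0 li=∅ lo={t,v}
  B1 li={v} lo={n,v}
  B2 li={t} lo=∅
  B3 li={v} lo=∅
  B4 li={n,v} lo={v}

Interfere edges:
  k: {w}
  n: {t,v}
  t: {n,v}
  v: {n,t,w}
  w: {k,v}

Colouring:
  lower bound: {n,t,v} mutually conflict ⇒ χ ≥ 3
  3-colouring: r0={k,v}  r1={n,w}  r2={t}
  χ = 3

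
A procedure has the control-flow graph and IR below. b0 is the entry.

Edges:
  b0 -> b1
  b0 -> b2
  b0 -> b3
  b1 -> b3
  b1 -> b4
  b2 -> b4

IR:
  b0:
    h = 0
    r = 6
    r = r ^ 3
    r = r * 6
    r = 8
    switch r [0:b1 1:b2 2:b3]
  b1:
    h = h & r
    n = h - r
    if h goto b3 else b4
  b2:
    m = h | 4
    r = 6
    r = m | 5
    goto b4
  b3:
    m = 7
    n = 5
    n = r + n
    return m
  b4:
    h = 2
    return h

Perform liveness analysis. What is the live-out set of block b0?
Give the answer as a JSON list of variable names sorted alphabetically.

Answer: ["h", "r"]

Analysis:
Block summaries:
  b0: {h,r} / ∅
  b1: {h,n} / {h,r}
  b2: {m,r} / {h}
  b3: {m,n} / {r}
  b4: {h} / ∅

Live sets:
  b0: in=∅ out={h,r}
  b1: in={h,r} out={r}
  b2: in={h} out=∅
  b3: in={r} out=∅
  b4: in=∅ out=∅

live-out(b0) = ["h", "r"]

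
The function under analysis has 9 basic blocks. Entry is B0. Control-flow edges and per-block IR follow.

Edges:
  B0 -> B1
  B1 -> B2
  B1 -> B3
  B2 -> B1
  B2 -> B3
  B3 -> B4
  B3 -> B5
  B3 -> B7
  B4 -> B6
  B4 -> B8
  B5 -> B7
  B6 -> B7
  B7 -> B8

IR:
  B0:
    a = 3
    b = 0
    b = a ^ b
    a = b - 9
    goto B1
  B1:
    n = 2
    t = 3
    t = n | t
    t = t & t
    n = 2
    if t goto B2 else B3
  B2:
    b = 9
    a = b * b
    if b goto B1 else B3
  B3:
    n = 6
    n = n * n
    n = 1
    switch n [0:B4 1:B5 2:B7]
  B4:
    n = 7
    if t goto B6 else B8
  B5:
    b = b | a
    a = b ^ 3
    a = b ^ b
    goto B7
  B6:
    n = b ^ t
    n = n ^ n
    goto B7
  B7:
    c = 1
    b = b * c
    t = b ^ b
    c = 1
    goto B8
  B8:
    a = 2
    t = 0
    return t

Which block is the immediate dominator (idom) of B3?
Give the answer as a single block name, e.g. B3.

idom tree: B1←B0 B2←B1 B3←B1 B4←B3 B5←B3 B6←B4 B7←B3 B8←B3
Join-block Dom:
  B1: preds {B0,B2}: {B0} ∩ {B0,B1,B2} = {B0}; idom=B0
  B3: preds {B1,B2}: {B0,B1} ∩ {B0,B1,B2} = {B0,B1}; idom=B1
  B7: preds {B3,B5,B6}: {B0,B1,B3} ∩ {B0,B1,B3,B5} ∩ {B0,B1,B3,B4,B6} = {B0,B1,B3}; idom=B3
  B8: preds {B4,B7}: {B0,B1,B3,B4} ∩ {B0,B1,B3,B7} = {B0,B1,B3}; idom=B3

idom(B3) = B1

Answer: B1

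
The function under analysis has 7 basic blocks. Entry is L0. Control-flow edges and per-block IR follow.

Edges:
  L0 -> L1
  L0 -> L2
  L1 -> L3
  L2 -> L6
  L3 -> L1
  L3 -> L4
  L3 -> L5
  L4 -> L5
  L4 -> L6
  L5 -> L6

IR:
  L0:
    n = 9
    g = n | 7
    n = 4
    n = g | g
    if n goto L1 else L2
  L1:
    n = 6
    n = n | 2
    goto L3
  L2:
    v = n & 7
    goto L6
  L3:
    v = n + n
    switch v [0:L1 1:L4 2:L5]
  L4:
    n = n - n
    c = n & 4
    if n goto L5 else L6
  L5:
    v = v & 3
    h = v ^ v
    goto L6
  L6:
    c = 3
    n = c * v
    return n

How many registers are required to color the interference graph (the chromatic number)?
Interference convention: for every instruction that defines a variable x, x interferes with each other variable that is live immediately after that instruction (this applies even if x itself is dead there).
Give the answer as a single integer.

Per-block:
  L0 def {g,n} use ∅
  L1 def {n} use ∅
  L2 def {v} use {n}
  L3 def {v} use {n}
  L4 def {c,n} use {n}
  L5 def {h,v} use {v}
  L6 def {c,n} use {v}

Live sets:
  L0: in=∅ out={n}
  L1: in=∅ out={n}
  L2: in={n} out={v}
  L3: in={n} out={n,v}
  L4: in={n,v} out={v}
  L5: in={v} out={v}
  L6: in={v} out=∅

Conflict graph:
  c↔{n,v}
  g↔{n}
  h↔{v}
  n↔{c,g,v}
  v↔{c,h,n}

Colouring:
  clique {c,n,v} ⇒ need ≥ 3
  assign c→r2 g→r1 h→r0 n→r0 v→r1 — no edge inside a register ⇒ χ ≤ 3
  χ = 3

Answer: 3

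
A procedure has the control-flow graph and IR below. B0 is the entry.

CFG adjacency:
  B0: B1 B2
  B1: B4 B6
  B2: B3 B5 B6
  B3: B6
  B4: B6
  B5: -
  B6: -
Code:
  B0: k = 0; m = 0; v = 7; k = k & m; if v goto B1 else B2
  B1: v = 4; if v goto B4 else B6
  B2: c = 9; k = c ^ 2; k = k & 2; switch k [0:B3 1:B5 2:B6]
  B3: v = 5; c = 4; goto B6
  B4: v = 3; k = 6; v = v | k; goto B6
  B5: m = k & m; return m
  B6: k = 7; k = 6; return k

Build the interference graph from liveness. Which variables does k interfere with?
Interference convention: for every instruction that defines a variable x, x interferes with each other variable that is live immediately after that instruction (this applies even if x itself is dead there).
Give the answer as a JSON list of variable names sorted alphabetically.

Answer: ["m", "v"]

Analysis:
def/use:
  B0: def={k,m,v} ue=∅
  B1: def={v} ue=∅
  B2: def={c,k} ue=∅
  B3: def={c,v} ue=∅
  B4: def={k,v} ue=∅
  B5: def={m} ue={k,m}
  B6: def={k} ue=∅

Live sets:
  B0: in=∅ out={m}
  B1: in=∅ out=∅
  B2: in={m} out={k,m}
  B3: in=∅ out=∅
  B4: in=∅ out=∅
  B5: in={k,m} out=∅
  B6: in=∅ out=∅

Conflict graph:
  c↔{m}
  k↔{m,v}
  m↔{c,k,v}
  v↔{k,m}

N(k) = ["m", "v"]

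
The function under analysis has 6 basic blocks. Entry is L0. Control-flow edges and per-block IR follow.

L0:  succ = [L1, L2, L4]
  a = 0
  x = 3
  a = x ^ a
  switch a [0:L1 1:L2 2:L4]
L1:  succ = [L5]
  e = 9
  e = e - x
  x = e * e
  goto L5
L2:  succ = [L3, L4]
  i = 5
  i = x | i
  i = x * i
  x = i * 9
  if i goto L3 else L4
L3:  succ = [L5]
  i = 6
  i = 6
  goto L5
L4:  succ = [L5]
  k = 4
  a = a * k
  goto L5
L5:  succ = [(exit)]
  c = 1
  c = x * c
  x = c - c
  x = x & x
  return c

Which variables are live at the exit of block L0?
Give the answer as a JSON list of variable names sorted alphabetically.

def/use:
  L0 def {a,x} use ∅
  L1 def {e,x} use {x}
  L2 def {i,x} use {x}
  L3 def {i} use ∅
  L4 def {a,k} use {a}
  L5 def {c,x} use {x}

Live sets:
  L0: in=∅ out={a,x}
  L1: in={x} out={x}
  L2: in={a,x} out={a,x}
  L3: in={x} out={x}
  L4: in={a,x} out={x}
  L5: in={x} out=∅

live-out(L0) = ["a", "x"]

Answer: ["a", "x"]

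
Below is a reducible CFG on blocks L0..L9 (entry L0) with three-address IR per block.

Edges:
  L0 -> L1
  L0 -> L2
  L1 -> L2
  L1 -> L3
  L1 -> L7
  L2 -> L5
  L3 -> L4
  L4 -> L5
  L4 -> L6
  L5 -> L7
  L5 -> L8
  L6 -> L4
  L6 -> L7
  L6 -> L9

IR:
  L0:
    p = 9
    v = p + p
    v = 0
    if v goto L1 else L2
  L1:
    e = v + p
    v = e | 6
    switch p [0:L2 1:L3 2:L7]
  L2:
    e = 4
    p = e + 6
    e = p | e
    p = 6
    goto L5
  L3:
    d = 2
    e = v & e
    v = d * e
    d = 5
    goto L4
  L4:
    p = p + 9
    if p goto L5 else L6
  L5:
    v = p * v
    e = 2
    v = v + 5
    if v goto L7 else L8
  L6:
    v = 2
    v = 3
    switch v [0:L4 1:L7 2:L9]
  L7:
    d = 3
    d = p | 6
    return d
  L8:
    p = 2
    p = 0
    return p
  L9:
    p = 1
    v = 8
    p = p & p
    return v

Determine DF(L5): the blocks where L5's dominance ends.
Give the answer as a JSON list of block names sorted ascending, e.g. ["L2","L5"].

Answer: ["L7"]

Analysis:
idom tree: L1←L0 L2←L0 L3←L1 L4←L3 L5←L0 L6←L4 L7←L0 L8←L5 L9←L6
Join-block Dom:
  L2: preds {L0,L1}: {L0} ∩ {L0,L1} = {L0}; idom=L0
  L4: preds {L3,L6}: {L0,L1,L3} ∩ {L0,L1,L3,L4,L6} = {L0,L1,L3}; idom=L3
  L5: preds {L2,L4}: {L0,L2} ∩ {L0,L1,L3,L4} = {L0}; idom=L0
  L7: preds {L1,L5,L6}: {L0,L1} ∩ {L0,L5} ∩ {L0,L1,L3,L4,L6} = {L0}; idom=L0

Frontier:
  L2←L0: walk · to L0
  L2←L1: walk L1 to L0
  L4←L3: walk · to L3
  L4←L6: walk L6→L4 to L3
  L5←L2: walk L2 to L0
  L5←L4: walk L4→L3→L1 to L0
  L7←L1: walk L1 to L0
  L7←L5: walk L5 to L0
  L7←L6: walk L6→L4→L3→L1 to L0
  L0: DF=∅
  L1: DF={L2,L5,L7}
  L2: DF={L5}
  L3: DF={L5,L7}
  L4: DF={L4,L5,L7}
  L5: DF={L7}
  L6: DF={L4,L7}
  L7: DF=∅
  L8: DF=∅
  L9: DF=∅

DF(L5) = ["L7"]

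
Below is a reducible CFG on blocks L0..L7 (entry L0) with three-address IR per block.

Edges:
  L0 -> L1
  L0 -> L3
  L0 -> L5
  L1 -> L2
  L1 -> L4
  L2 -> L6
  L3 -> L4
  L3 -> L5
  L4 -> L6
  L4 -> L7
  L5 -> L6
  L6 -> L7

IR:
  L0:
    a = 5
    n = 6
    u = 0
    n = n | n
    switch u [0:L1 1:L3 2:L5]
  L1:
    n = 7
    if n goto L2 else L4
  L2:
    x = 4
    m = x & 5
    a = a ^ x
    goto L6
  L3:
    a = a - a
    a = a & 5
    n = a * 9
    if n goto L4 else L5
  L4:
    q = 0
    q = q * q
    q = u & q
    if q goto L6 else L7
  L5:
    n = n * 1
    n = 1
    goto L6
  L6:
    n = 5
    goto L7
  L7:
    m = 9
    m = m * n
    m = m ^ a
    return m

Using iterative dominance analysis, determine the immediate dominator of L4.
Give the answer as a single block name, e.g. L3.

Answer: L0

Analysis:
idom tree: L1←L0 L2←L1 L3←L0 L4←L0 L5←L0 L6←L0 L7←L0
Dom∩ at merges:
  L4: preds {L1,L3}: {L0,L1} ∩ {L0,L3} = {L0}; idom=L0
  L5: preds {L0,L3}: {L0} ∩ {L0,L3} = {L0}; idom=L0
  L6: preds {L2,L4,L5}: {L0,L1,L2} ∩ {L0,L4} ∩ {L0,L5} = {L0}; idom=L0
  L7: preds {L4,L6}: {L0,L4} ∩ {L0,L6} = {L0}; idom=L0

idom(L4) = L0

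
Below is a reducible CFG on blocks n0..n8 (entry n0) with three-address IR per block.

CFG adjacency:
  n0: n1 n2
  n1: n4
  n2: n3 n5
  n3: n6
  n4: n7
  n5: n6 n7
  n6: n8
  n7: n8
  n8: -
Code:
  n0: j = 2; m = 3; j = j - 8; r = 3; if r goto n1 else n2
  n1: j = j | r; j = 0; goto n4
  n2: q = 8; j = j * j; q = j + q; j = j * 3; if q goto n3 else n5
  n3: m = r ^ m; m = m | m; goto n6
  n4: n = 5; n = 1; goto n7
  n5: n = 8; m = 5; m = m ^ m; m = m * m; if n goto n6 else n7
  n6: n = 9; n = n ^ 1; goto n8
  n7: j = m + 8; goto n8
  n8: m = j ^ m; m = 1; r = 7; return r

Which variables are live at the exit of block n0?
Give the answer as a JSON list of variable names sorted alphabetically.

Answer: ["j", "m", "r"]

Analysis:
Block summaries:
  n0 def {j,m,r} use ∅
  n1 def {j} use {j,r}
  n2 def {j,q} use {j}
  n3 def {m} use {m,r}
  n4 def {n} use ∅
  n5 def {m,n} use ∅
  n6 def {n} use ∅
  n7 def {j} use {m}
  n8 def {m,r} use {j,m}

Liveness:
  n0: in=∅ out={j,m,r}
  n1: in={j,m,r} out={m}
  n2: in={j,m,r} out={j,m,r}
  n3: in={j,m,r} out={j,m}
  n4: in={m} out={m}
  n5: in={j} out={j,m}
  n6: in={j,m} out={j,m}
  n7: in={m} out={j,m}
  n8: in={j,m} out=∅

live-out(n0) = ["j", "m", "r"]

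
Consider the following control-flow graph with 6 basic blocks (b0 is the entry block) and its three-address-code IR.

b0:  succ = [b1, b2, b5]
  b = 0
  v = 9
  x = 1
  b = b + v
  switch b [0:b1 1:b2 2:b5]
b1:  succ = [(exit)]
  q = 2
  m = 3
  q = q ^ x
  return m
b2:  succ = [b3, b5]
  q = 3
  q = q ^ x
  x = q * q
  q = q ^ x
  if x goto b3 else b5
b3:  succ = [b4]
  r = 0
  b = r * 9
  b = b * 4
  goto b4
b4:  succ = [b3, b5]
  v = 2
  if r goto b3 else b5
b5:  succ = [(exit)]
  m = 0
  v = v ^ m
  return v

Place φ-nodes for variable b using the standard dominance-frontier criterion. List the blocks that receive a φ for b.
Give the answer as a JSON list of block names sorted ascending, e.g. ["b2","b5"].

idom tree: b1←b0 b2←b0 b3←b2 b4←b3 b5←b0
Join-block Dom:
  b3: preds {b2,b4}: {b0,b2} ∩ {b0,b2,b3,b4} = {b0,b2}; idom=b2
  b5: preds {b0,b2,b4}: {b0} ∩ {b0,b2} ∩ {b0,b2,b3,b4} = {b0}; idom=b0

DF walk-up:
  join b3 pred b2: · stop@b2
  join b3 pred b4: b4→b3 stop@b2
  join b5 pred b0: · stop@b0
  join b5 pred b2: b2 stop@b0
  join b5 pred b4: b4→b3→b2 stop@b0
  DF(b0)=∅
  DF(b1)=∅
  DF(b2)={b5}
  DF(b3)={b3,b5}
  DF(b4)={b3,b5}
  DF(b5)=∅

φ for b: defs {b0,b3}
  DF⁺ = {b3,b5}

Answer: ["b3", "b5"]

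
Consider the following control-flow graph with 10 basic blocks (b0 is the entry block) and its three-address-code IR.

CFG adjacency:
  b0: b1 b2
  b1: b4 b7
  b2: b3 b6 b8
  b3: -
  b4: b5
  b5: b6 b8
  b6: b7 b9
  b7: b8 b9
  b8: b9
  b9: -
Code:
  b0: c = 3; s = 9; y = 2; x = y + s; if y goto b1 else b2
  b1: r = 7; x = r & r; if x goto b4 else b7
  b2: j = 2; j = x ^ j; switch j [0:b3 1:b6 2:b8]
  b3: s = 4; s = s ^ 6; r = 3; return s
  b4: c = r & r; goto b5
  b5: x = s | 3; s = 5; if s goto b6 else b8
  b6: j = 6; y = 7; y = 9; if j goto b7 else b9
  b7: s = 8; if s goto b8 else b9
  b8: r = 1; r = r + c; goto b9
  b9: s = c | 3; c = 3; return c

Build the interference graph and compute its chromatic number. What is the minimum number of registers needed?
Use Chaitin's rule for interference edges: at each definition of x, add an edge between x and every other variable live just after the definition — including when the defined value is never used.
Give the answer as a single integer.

Answer: 4

Working:
Per-block:
  b0: {c,s,x,y} / ∅
  b1: {r,x} / ∅
  b2: {j} / {x}
  b3: {r,s} / ∅
  b4: {c} / {r}
  b5: {s,x} / {s}
  b6: {j,y} / ∅
  b7: {s} / ∅
  b8: {r} / {c}
  b9: {c,s} / {c}

Liveness:
  b0: in=∅ out={c,s,x}
  b1: in={c,s} out={c,r,s}
  b2: in={c,x} out={c}
  b3: in=∅ out=∅
  b4: in={r,s} out={c,s}
  b5: in={c,s} out={c}
  b6: in={c} out={c}
  b7: in={c} out={c}
  b8: in={c} out={c}
  b9: in={c} out=∅

Conflict graph:
  c↔{j,r,s,x,y}
  j↔{c,x,y}
  r↔{c,s,x}
  s↔{c,r,x,y}
  x↔{c,j,r,s,y}
  y↔{c,j,s,x}

Colouring:
  clique {c,j,x,y} ⇒ need ≥ 4
  assign c→R0 j→R2 r→R3 s→R2 x→R1 y→R3 — no edge inside a register ⇒ χ ≤ 4
  χ = 4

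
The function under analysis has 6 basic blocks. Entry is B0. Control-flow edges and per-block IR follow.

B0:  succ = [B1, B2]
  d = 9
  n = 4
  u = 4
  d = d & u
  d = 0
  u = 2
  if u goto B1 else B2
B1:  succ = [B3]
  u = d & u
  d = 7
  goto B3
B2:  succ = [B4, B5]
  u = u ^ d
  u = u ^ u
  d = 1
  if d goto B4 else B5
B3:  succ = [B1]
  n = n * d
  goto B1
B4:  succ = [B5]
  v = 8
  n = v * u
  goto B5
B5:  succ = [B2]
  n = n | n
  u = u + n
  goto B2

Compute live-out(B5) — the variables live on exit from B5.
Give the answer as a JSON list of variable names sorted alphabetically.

Answer: ["d", "n", "u"]

Derivation:
def/use:
  B0: {d,n,u} / ∅
  B1: {d,u} / {d,u}
  B2: {d,u} / {d,u}
  B3: {n} / {d,n}
  B4: {n,v} / {u}
  B5: {n,u} / {n,u}

Liveness:
  B0: in=∅ out={d,n,u}
  B1: in={d,n,u} out={d,n,u}
  B2: in={d,n,u} out={d,n,u}
  B3: in={d,n,u} out={d,n,u}
  B4: in={d,u} out={d,n,u}
  B5: in={d,n,u} out={d,n,u}

live-out(B5) = ["d", "n", "u"]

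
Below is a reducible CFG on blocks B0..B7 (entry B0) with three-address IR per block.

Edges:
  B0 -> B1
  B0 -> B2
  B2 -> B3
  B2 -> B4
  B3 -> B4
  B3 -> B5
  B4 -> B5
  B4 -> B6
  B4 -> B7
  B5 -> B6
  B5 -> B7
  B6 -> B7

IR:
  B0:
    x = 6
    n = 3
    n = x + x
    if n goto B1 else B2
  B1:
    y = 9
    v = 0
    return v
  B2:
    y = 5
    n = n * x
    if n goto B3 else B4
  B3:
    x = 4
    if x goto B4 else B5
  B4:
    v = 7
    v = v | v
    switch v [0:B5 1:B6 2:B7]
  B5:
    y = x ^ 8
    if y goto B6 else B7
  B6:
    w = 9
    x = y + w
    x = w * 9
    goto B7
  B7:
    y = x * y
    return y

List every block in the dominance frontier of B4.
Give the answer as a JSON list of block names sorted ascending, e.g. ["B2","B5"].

Answer: ["B5", "B6", "B7"]

Derivation:
idom tree: B1←B0 B2←B0 B3←B2 B4←B2 B5←B2 B6←B2 B7←B2
Dom∩ at merges:
  B4: preds {B2,B3}: {B0,B2} ∩ {B0,B2,B3} = {B0,B2}; idom=B2
  B5: preds {B3,B4}: {B0,B2,B3} ∩ {B0,B2,B4} = {B0,B2}; idom=B2
  B6: preds {B4,B5}: {B0,B2,B4} ∩ {B0,B2,B5} = {B0,B2}; idom=B2
  B7: preds {B4,B5,B6}: {B0,B2,B4} ∩ {B0,B2,B5} ∩ {B0,B2,B6} = {B0,B2}; idom=B2

Frontier:
  join B4 pred B2: · stop@B2
  join B4 pred B3: B3 stop@B2
  join B5 pred B3: B3 stop@B2
  join B5 pred B4: B4 stop@B2
  join B6 pred B4: B4 stop@B2
  join B6 pred B5: B5 stop@B2
  join B7 pred B4: B4 stop@B2
  join B7 pred B5: B5 stop@B2
  join B7 pred B6: B6 stop@B2
  DF(B0)=∅
  DF(B1)=∅
  DF(B2)=∅
  DF(B3)={B4,B5}
  DF(B4)={B5,B6,B7}
  DF(B5)={B6,B7}
  DF(B6)={B7}
  DF(B7)=∅

DF(B4) = ["B5", "B6", "B7"]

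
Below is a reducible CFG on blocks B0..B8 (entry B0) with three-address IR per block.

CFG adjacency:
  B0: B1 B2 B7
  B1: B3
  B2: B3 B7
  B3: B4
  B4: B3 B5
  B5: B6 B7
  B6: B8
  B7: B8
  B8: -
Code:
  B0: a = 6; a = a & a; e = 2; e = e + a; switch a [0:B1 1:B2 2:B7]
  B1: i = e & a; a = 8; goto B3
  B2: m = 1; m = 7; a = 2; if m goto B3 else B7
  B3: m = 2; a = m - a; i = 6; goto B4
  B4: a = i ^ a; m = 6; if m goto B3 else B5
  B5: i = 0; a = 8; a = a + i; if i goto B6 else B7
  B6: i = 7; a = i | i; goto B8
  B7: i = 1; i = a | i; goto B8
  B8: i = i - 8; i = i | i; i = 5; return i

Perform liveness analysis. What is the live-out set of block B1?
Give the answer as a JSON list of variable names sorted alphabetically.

Answer: ["a"]

Derivation:
def/use:
  B0: def={a,e} ue=∅
  B1: def={a,i} ue={a,e}
  B2: def={a,m} ue=∅
  B3: def={a,i,m} ue={a}
  B4: def={a,m} ue={a,i}
  B5: def={a,i} ue=∅
  B6: def={a,i} ue=∅
  B7: def={i} ue={a}
  B8: def={i} ue={i}

Backward fixpoint:
  live B0: ∅→{a,e}
  live B1: {a,e}→{a}
  live B2: ∅→{a}
  live B3: {a}→{a,i}
  live B4: {a,i}→{a}
  live B5: ∅→{a}
  live B6: ∅→{i}
  live B7: {a}→{i}
  live B8: {i}→∅

live-out(B1) = ["a"]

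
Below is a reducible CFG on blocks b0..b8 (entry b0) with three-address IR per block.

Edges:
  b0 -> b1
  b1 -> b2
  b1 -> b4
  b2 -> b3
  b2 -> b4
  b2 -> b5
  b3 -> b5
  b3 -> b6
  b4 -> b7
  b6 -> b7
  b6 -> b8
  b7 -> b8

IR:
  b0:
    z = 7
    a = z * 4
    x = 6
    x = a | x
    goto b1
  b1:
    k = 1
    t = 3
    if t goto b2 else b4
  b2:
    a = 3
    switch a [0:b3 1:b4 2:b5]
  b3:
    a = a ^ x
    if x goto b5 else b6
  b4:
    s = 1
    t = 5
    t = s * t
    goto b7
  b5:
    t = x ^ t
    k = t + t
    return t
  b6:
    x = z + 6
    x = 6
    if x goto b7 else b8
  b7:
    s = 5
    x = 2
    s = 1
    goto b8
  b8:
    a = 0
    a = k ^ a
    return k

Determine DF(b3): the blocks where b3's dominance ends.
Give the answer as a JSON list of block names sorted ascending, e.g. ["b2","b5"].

Answer: ["b5", "b7", "b8"]

Derivation:
idom tree: b1←b0 b2←b1 b3←b2 b4←b1 b5←b2 b6←b3 b7←b1 b8←b1
Join-block Dom:
  b4: preds {b1,b2}: {b0,b1} ∩ {b0,b1,b2} = {b0,b1}; idom=b1
  b5: preds {b2,b3}: {b0,b1,b2} ∩ {b0,b1,b2,b3} = {b0,b1,b2}; idom=b2
  b7: preds {b4,b6}: {b0,b1,b4} ∩ {b0,b1,b2,b3,b6} = {b0,b1}; idom=b1
  b8: preds {b6,b7}: {b0,b1,b2,b3,b6} ∩ {b0,b1,b7} = {b0,b1}; idom=b1

DF derivation:
  b4←b1: walk · to b1
  b4←b2: walk b2 to b1
  b5←b2: walk · to b2
  b5←b3: walk b3 to b2
  b7←b4: walk b4 to b1
  b7←b6: walk b6→b3→b2 to b1
  b8←b6: walk b6→b3→b2 to b1
  b8←b7: walk b7 to b1
  b0: DF=∅
  b1: DF=∅
  b2: DF={b4,b7,b8}
  b3: DF={b5,b7,b8}
  b4: DF={b7}
  b5: DF=∅
  b6: DF={b7,b8}
  b7: DF={b8}
  b8: DF=∅

DF(b3) = ["b5", "b7", "b8"]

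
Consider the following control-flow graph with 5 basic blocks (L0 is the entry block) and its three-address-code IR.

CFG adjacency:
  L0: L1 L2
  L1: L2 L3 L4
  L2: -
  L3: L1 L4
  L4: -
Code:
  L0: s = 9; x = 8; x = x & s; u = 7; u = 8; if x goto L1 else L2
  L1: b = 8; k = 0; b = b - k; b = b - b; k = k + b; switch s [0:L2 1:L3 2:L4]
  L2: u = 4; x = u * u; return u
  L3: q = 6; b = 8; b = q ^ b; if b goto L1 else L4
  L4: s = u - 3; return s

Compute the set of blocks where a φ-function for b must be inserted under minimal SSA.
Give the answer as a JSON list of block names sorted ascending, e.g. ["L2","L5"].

Answer: ["L1", "L2", "L4"]

Derivation:
idom tree: L1←L0 L2←L0 L3←L1 L4←L1
Dom at joins:
  L1: preds {L0,L3}: {L0} ∩ {L0,L1,L3} = {L0}; idom=L0
  L2: preds {L0,L1}: {L0} ∩ {L0,L1} = {L0}; idom=L0
  L4: preds {L1,L3}: {L0,L1} ∩ {L0,L1,L3} = {L0,L1}; idom=L1

Frontier:
  L1←L0: walk · to L0
  L1←L3: walk L3→L1 to L0
  L2←L0: walk · to L0
  L2←L1: walk L1 to L0
  L4←L1: walk · to L1
  L4←L3: walk L3 to L1
  L0 → ∅
  L1 → {L1,L2}
  L2 → ∅
  L3 → {L1,L4}
  L4 → ∅

φ for b: defs {L1,L3}
  DF⁺ = {L1,L2,L4}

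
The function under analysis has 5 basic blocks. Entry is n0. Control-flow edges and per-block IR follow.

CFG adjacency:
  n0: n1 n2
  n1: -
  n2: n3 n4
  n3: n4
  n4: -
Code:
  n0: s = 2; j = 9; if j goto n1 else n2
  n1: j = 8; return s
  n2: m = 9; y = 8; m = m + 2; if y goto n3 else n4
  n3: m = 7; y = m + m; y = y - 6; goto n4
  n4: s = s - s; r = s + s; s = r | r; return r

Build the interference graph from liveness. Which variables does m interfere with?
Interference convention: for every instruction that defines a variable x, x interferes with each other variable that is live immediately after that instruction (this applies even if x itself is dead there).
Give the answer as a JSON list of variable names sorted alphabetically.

Block summaries:
  n0: {j,s} / ∅
  n1: {j} / {s}
  n2: {m,y} / ∅
  n3: {m,y} / ∅
  n4: {r,s} / {s}

Backward fixpoint:
  n0: in=∅ out={s}
  n1: in={s} out=∅
  n2: in={s} out={s}
  n3: in={s} out={s}
  n4: in={s} out=∅

Interference:
  j — {s}
  m — {s,y}
  r — {s}
  s — {j,m,r,y}
  y — {m,s}

N(m) = ["s", "y"]

Answer: ["s", "y"]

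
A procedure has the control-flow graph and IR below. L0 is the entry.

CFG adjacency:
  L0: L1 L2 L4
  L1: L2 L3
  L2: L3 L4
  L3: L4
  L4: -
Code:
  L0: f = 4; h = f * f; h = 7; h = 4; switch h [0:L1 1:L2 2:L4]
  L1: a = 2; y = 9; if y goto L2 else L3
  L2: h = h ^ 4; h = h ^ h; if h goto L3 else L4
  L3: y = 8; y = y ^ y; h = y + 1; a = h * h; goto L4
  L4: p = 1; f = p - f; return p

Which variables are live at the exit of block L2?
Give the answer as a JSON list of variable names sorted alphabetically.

Answer: ["f"]

Working:
Per-block:
  L0: {f,h} / ∅
  L1: {a,y} / ∅
  L2: {h} / {h}
  L3: {a,h,y} / ∅
  L4: {f,p} / {f}

Backward fixpoint:
  L0: in=∅ out={f,h}
  L1: in={f,h} out={f,h}
  L2: in={f,h} out={f}
  L3: in={f} out={f}
  L4: in={f} out=∅

live-out(L2) = ["f"]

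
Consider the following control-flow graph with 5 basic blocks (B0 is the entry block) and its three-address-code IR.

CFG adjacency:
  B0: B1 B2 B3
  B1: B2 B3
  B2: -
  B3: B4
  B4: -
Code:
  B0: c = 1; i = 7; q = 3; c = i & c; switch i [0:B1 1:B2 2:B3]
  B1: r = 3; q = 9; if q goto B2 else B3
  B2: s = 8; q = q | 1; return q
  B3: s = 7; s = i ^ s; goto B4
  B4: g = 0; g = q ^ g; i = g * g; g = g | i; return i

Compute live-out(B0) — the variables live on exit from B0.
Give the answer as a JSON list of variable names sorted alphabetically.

Answer: ["i", "q"]

Analysis:
Block summaries:
  B0: {c,i,q} / ∅
  B1: {q,r} / ∅
  B2: {q,s} / {q}
  B3: {s} / {i}
  B4: {g,i} / {q}

Backward fixpoint:
  live B0: ∅→{i,q}
  live B1: {i}→{i,q}
  live B2: {q}→∅
  live B3: {i,q}→{q}
  live B4: {q}→∅

live-out(B0) = ["i", "q"]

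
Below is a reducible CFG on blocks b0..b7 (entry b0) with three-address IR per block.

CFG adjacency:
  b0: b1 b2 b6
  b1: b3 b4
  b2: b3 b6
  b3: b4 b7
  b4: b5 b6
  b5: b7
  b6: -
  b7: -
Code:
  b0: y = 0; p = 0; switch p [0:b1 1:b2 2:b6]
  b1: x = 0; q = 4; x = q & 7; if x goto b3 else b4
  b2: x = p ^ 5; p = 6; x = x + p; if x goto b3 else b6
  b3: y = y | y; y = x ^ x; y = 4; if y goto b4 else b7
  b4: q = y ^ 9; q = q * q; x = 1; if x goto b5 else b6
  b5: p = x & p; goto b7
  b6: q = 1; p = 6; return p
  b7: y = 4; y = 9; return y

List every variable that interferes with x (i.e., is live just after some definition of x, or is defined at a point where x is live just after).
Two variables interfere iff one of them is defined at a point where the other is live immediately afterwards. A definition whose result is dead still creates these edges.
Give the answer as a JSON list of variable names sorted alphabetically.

Answer: ["p", "y"]

Analysis:
def/use:
  b0 def {p,y} use ∅
  b1 def {q,x} use ∅
  b2 def {p,x} use {p}
  b3 def {y} use {x,y}
  b4 def {q,x} use {y}
  b5 def {p} use {p,x}
  b6 def {p,q} use ∅
  b7 def {y} use ∅

Backward fixpoint:
  b0: in=∅ out={p,y}
  b1: in={p,y} out={p,x,y}
  b2: in={p,y} out={p,x,y}
  b3: in={p,x,y} out={p,y}
  b4: in={p,y} out={p,x}
  b5: in={p,x} out=∅
  b6: in=∅ out=∅
  b7: in=∅ out=∅

Interference:
  p: {q,x,y}
  q: {p,y}
  x: {p,y}
  y: {p,q,x}

N(x) = ["p", "y"]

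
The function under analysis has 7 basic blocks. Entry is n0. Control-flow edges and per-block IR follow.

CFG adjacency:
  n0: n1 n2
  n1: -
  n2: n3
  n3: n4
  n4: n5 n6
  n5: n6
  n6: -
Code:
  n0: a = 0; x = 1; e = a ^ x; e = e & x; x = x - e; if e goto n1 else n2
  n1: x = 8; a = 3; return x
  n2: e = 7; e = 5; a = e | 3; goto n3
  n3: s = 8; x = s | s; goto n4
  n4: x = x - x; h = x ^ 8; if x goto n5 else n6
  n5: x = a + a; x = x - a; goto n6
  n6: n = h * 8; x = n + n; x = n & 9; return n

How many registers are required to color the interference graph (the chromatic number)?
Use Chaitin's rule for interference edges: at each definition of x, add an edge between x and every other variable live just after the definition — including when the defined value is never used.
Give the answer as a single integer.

Answer: 3

Analysis:
def/use:
  n0 def {a,e,x} use ∅
  n1 def {a,x} use ∅
  n2 def {a,e} use ∅
  n3 def {s,x} use ∅
  n4 def {h,x} use {x}
  n5 def {x} use {a}
  n6 def {n,x} use {h}

Backward fixpoint:
  n0 li=∅ lo=∅
  n1 li=∅ lo=∅
  n2 li=∅ lo={a}
  n3 li={a} lo={a,x}
  n4 li={a,x} lo={a,h}
  n5 li={a,h} lo={h}
  n6 li={h} lo=∅

Conflict graph:
  a: {h,s,x}
  e: {x}
  h: {a,x}
  n: {x}
  s: {a}
  x: {a,e,h,n}

Registers:
  lower bound: {a,h,x} mutually conflict ⇒ χ ≥ 3
  3-colouring: r0={s,x}  r1={a,e,n}  r2={h}
  χ = 3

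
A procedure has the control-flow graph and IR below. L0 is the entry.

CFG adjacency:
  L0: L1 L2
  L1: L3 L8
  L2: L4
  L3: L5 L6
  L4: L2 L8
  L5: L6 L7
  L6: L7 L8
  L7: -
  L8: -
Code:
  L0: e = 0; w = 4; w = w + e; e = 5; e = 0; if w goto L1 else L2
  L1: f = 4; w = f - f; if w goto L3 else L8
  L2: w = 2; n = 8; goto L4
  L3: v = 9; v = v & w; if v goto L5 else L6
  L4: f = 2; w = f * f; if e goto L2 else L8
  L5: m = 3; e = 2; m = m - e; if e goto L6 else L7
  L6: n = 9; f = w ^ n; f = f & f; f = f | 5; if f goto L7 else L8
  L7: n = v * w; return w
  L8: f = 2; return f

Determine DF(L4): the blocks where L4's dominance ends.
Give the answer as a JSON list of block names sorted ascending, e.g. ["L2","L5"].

Answer: ["L2", "L8"]

Analysis:
idom tree: L1←L0 L2←L0 L3←L1 L4←L2 L5←L3 L6←L3 L7←L3 L8←L0
Dom at joins:
  L2: preds {L0,L4}: {L0} ∩ {L0,L2,L4} = {L0}; idom=L0
  L6: preds {L3,L5}: {L0,L1,L3} ∩ {L0,L1,L3,L5} = {L0,L1,L3}; idom=L3
  L7: preds {L5,L6}: {L0,L1,L3,L5} ∩ {L0,L1,L3,L6} = {L0,L1,L3}; idom=L3
  L8: preds {L1,L4,L6}: {L0,L1} ∩ {L0,L2,L4} ∩ {L0,L1,L3,L6} = {L0}; idom=L0

DF walk-up:
  L2←L0: walk · to L0
  L2←L4: walk L4→L2 to L0
  L6←L3: walk · to L3
  L6←L5: walk L5 to L3
  L7←L5: walk L5 to L3
  L7←L6: walk L6 to L3
  L8←L1: walk L1 to L0
  L8←L4: walk L4→L2 to L0
  L8←L6: walk L6→L3→L1 to L0
  L0: DF=∅
  L1: DF={L8}
  L2: DF={L2,L8}
  L3: DF={L8}
  L4: DF={L2,L8}
  L5: DF={L6,L7}
  L6: DF={L7,L8}
  L7: DF=∅
  L8: DF=∅

DF(L4) = ["L2", "L8"]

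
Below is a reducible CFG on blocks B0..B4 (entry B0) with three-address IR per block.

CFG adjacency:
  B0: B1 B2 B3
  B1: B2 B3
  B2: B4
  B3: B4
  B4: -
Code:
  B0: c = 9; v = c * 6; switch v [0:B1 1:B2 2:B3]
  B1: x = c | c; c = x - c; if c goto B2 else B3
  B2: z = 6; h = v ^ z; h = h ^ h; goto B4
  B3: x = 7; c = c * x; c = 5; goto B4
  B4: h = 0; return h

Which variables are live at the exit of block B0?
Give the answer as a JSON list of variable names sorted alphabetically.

Answer: ["c", "v"]

Derivation:
Block summaries:
  B0: {c,v} / ∅
  B1: {c,x} / {c}
  B2: {h,z} / {v}
  B3: {c,x} / {c}
  B4: {h} / ∅

Live sets:
  live B0: ∅→{c,v}
  live B1: {c,v}→{c,v}
  live B2: {v}→∅
  live B3: {c}→∅
  live B4: ∅→∅

live-out(B0) = ["c", "v"]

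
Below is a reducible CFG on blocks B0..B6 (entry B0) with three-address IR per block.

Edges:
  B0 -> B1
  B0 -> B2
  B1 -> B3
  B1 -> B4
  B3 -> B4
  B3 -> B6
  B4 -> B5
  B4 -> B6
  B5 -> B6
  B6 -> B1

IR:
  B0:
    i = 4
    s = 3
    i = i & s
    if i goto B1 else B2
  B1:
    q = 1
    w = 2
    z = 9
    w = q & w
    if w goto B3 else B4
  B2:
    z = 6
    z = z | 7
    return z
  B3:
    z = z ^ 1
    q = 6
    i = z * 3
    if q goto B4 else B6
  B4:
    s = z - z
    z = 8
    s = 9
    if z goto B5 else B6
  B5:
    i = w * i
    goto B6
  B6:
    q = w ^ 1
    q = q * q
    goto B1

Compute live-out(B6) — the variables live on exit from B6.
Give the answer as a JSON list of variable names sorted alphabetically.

Answer: ["i"]

Derivation:
def/use:
  B0 def {i,s} use ∅
  B1 def {q,w,z} use ∅
  B2 def {z} use ∅
  B3 def {i,q,z} use {z}
  B4 def {s,z} use {z}
  B5 def {i} use {i,w}
  B6 def {q} use {w}

Backward fixpoint:
  live B0: ∅→{i}
  live B1: {i}→{i,w,z}
  live B2: ∅→∅
  live B3: {w,z}→{i,w,z}
  live B4: {i,w,z}→{i,w}
  live B5: {i,w}→{i,w}
  live B6: {i,w}→{i}

live-out(B6) = ["i"]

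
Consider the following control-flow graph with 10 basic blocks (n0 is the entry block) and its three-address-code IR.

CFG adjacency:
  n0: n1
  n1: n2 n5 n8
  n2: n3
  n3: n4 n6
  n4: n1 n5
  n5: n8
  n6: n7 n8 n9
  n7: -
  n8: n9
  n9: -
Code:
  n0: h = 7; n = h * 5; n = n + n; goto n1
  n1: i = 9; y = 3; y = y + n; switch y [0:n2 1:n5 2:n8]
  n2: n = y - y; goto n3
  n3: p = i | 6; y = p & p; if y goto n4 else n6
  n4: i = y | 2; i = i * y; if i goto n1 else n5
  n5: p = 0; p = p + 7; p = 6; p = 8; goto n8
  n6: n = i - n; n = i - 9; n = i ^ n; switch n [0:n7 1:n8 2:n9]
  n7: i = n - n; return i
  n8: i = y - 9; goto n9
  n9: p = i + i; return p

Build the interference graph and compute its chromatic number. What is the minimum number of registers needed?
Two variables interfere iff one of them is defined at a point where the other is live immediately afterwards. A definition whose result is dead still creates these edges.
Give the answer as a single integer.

Answer: 4

Working:
def/use:
  n0: {h,n} / ∅
  n1: {i,y} / {n}
  n2: {n} / {y}
  n3: {p,y} / {i}
  n4: {i} / {y}
  n5: {p} / ∅
  n6: {n} / {i,n}
  n7: {i} / {n}
  n8: {i} / {y}
  n9: {p} / {i}

Live sets:
  n0: in=∅ out={n}
  n1: in={n} out={i,y}
  n2: in={i,y} out={i,n}
  n3: in={i,n} out={i,n,y}
  n4: in={n,y} out={n,y}
  n5: in={y} out={y}
  n6: in={i,n,y} out={i,n,y}
  n7: in={n} out=∅
  n8: in={y} out={i}
  n9: in={i} out=∅

Conflict graph:
  h — ∅
  i — {n,p,y}
  n — {i,p,y}
  p — {i,n,y}
  y — {i,n,p}

Registers:
  clique {i,n,p,y} ⇒ need ≥ 4
  assign h→R0 i→R0 n→R1 p→R2 y→R3 — no edge inside a register ⇒ χ ≤ 4
  χ = 4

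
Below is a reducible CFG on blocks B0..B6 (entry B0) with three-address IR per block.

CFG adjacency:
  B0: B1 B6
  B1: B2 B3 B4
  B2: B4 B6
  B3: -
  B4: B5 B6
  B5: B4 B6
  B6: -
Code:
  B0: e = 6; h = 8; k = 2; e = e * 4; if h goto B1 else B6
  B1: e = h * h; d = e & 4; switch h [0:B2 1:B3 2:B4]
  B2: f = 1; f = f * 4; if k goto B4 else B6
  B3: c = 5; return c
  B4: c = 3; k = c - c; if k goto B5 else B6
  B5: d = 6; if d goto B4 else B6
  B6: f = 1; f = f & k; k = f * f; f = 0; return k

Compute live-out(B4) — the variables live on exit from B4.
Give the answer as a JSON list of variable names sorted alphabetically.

Per-block:
  B0 def {e,h,k} use ∅
  B1 def {d,e} use {h}
  B2 def {f} use {k}
  B3 def {c} use ∅
  B4 def {c,k} use ∅
  B5 def {d} use ∅
  B6 def {f,k} use {k}

Liveness:
  B0 li=∅ lo={h,k}
  B1 li={h,k} lo={k}
  B2 li={k} lo={k}
  B3 li=∅ lo=∅
  B4 li=∅ lo={k}
  B5 li={k} lo={k}
  B6 li={k} lo=∅

live-out(B4) = ["k"]

Answer: ["k"]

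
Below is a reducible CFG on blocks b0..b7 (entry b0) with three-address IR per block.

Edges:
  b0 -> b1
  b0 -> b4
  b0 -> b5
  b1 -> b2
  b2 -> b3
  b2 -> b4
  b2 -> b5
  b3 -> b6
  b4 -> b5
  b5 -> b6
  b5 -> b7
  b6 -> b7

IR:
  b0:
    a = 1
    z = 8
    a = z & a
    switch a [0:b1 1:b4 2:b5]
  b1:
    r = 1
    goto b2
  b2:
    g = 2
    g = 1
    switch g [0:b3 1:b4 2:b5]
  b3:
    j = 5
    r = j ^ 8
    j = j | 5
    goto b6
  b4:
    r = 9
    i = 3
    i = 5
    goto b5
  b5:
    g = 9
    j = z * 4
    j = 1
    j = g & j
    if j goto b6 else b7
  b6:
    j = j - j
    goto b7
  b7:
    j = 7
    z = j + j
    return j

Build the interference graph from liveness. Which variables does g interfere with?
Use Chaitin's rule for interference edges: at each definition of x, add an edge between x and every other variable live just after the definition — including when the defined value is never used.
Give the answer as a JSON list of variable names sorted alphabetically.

Answer: ["j", "z"]

Working:
Block summaries:
  b0 def {a,z} use ∅
  b1 def {r} use ∅
  b2 def {g} use ∅
  b3 def {j,r} use ∅
  b4 def {i,r} use ∅
  b5 def {g,j} use {z}
  b6 def {j} use {j}
  b7 def {j,z} use ∅

Backward fixpoint:
  live b0: ∅→{z}
  live b1: {z}→{z}
  live b2: {z}→{z}
  live b3: ∅→{j}
  live b4: {z}→{z}
  live b5: {z}→{j}
  live b6: {j}→∅
  live b7: ∅→∅

Conflict graph:
  a↔{z}
  g↔{j,z}
  i↔{z}
  j↔{g,r,z}
  r↔{j,z}
  z↔{a,g,i,j,r}

N(g) = ["j", "z"]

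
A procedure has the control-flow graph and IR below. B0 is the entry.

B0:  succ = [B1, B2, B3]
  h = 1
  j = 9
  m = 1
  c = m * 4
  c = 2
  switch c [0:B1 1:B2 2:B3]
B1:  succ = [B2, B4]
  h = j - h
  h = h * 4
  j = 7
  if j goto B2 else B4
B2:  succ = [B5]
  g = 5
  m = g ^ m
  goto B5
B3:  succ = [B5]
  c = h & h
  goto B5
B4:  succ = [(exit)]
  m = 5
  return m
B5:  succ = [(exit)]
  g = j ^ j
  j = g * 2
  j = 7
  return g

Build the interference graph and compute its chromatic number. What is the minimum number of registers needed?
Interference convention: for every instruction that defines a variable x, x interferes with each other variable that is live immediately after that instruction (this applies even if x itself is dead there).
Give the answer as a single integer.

Block summaries:
  B0: {c,h,j,m} / ∅
  B1: {h,j} / {h,j}
  B2: {g,m} / {m}
  B3: {c} / {h}
  B4: {m} / ∅
  B5: {g,j} / {j}

Liveness:
  B0: in=∅ out={h,j,m}
  B1: in={h,j,m} out={j,m}
  B2: in={j,m} out={j}
  B3: in={h,j} out={j}
  B4: in=∅ out=∅
  B5: in={j} out=∅

Conflict graph:
  c: {h,j,m}
  g: {j,m}
  h: {c,j,m}
  j: {c,g,h,m}
  m: {c,g,h,j}

Chromatic number:
  lower bound: {c,h,j,m} mutually conflict ⇒ χ ≥ 4
  4-colouring: r0={j}  r1={m}  r2={c,g}  r3={h}
  χ = 4

Answer: 4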